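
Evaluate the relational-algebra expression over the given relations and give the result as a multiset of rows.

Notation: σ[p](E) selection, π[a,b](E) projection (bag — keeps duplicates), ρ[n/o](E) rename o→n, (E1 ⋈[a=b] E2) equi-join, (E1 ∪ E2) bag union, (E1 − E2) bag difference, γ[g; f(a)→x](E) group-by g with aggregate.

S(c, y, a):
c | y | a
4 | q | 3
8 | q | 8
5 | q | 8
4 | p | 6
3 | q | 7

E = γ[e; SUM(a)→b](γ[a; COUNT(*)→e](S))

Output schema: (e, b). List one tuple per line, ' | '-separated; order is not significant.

Per-node cardinality:
  S → 5
  γ[a; COUNT(*)→e](S) → 4
  γ[e; SUM(a)→b](γ[a; COUNT(*)→e](S)) → 2

== RESULT ==
e | b
1 | 16
2 | 8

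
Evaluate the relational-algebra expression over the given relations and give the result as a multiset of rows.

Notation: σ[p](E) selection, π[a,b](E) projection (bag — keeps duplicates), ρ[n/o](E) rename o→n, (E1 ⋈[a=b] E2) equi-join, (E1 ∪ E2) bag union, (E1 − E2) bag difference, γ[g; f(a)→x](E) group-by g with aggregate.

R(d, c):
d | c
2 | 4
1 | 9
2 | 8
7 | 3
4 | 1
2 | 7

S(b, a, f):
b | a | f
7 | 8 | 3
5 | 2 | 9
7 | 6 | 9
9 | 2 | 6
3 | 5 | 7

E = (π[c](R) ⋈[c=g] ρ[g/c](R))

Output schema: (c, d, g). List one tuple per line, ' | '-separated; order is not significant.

Stepwise |·|:
  R → 6
  π[c](R) → 6
  R → 6
  ρ[g/c](R) → 6
  (π[c](R) ⋈[c=g] ρ[g/c](R)) → 6

== RESULT ==
c | d | g
1 | 4 | 1
3 | 7 | 3
4 | 2 | 4
7 | 2 | 7
8 | 2 | 8
9 | 1 | 9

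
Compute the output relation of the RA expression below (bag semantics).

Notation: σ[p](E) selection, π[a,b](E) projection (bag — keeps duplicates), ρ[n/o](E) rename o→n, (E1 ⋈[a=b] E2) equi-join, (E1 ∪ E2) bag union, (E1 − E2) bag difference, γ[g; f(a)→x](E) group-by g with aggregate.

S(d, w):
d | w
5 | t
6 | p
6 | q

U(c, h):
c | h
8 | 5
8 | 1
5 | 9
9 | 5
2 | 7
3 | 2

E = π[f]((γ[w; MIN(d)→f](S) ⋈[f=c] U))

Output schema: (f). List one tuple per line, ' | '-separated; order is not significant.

Per-node cardinality:
  S → 3
  γ[w; MIN(d)→f](S) → 3
  U → 6
  (γ[w; MIN(d)→f](S) ⋈[f=c] U) → 1
  π[f]((γ[w; MIN(d)→f](S) ⋈[f=c] U)) → 1

== RESULT ==
f
5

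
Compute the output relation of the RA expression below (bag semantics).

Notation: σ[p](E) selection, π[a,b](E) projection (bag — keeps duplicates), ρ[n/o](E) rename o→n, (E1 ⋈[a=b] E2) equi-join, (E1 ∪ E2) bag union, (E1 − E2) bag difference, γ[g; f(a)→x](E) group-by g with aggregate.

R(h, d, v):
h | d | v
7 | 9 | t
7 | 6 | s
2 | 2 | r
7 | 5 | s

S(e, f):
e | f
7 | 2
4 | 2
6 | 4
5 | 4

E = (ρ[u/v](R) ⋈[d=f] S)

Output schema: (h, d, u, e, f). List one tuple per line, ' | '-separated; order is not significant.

Per-node cardinality:
  R → 4
  ρ[u/v](R) → 4
  S → 4
  (ρ[u/v](R) ⋈[d=f] S) → 2

== RESULT ==
h | d | u | e | f
2 | 2 | r | 4 | 2
2 | 2 | r | 7 | 2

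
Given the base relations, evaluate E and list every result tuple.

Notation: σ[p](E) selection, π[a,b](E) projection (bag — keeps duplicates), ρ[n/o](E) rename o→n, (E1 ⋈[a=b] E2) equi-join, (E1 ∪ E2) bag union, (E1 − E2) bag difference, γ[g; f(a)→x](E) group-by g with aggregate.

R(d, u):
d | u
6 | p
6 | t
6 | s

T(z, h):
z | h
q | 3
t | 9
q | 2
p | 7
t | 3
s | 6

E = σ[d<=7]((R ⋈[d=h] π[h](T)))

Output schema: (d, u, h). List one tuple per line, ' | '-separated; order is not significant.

Per-node cardinality:
  R → 3
  T → 6
  π[h](T) → 6
  (R ⋈[d=h] π[h](T)) → 3
  σ[d<=7]((R ⋈[d=h] π[h](T))) → 3

== RESULT ==
d | u | h
6 | p | 6
6 | s | 6
6 | t | 6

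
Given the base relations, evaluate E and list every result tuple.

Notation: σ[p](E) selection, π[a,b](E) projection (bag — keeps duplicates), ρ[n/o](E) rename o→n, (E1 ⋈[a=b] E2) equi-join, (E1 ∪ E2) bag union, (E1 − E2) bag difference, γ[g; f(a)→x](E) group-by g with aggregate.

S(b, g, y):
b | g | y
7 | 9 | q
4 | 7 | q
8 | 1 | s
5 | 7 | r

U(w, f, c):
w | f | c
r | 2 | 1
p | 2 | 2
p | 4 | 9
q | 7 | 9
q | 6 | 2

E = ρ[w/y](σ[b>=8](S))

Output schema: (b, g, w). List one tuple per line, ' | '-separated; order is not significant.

Row counts bottom-up:
  S → 4
  σ[b>=8](S) → 1
  ρ[w/y](σ[b>=8](S)) → 1

== RESULT ==
b | g | w
8 | 1 | s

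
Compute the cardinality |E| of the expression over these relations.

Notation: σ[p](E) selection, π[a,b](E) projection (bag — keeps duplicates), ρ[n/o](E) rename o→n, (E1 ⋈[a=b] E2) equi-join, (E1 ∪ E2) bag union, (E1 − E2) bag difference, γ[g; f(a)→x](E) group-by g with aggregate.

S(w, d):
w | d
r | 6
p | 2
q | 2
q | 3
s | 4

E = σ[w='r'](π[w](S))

Subexpression sizes:
  S → 5
  π[w](S) → 5
  σ[w='r'](π[w](S)) → 1

|E| = 1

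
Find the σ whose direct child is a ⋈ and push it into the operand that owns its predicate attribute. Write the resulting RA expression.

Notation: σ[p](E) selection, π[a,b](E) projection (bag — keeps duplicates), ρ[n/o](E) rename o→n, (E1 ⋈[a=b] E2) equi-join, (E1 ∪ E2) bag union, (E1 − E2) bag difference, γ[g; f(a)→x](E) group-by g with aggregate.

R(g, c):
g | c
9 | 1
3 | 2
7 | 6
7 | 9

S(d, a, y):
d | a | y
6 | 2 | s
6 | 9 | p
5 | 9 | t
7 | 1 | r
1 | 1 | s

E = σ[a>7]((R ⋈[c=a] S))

σ filters on a, owned by the right side.
E' = (R ⋈[c=a] σ[a>7](S))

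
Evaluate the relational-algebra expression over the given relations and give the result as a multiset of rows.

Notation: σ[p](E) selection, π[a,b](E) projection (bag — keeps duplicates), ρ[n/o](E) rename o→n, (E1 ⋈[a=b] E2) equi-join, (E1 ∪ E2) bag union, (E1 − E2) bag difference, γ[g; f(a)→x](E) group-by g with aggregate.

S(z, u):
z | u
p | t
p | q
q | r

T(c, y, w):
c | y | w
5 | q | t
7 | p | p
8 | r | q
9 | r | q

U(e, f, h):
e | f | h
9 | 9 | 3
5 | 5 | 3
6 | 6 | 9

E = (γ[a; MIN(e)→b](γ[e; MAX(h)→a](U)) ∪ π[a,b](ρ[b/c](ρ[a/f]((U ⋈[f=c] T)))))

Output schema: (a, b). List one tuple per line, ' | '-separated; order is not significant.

Per-node cardinality:
  U → 3
  γ[e; MAX(h)→a](U) → 3
  γ[a; MIN(e)→b](γ[e; MAX(h)→a](U)) → 2
  U → 3
  T → 4
  (U ⋈[f=c] T) → 2
  ρ[a/f]((U ⋈[f=c] T)) → 2
  ρ[b/c](ρ[a/f]((U ⋈[f=c] T))) → 2
  π[a,b](ρ[b/c](ρ[a/f]((U ⋈[f=c] T)))) → 2
  (γ[a; MIN(e)→b](γ[e; MAX(h)→a](U)) ∪ π[a,b](ρ[b/c](ρ[a/f]((U ⋈[f=c] T))))) → 4

== RESULT ==
a | b
3 | 5
5 | 5
9 | 6
9 | 9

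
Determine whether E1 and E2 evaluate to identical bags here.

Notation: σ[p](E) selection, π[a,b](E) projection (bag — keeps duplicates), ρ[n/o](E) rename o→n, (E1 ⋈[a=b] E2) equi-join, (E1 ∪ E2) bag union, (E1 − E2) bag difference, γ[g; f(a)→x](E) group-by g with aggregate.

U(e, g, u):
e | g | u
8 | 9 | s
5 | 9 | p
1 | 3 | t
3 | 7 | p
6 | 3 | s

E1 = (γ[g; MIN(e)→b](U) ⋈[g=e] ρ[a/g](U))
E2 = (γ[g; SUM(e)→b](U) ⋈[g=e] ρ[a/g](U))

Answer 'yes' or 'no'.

E1 row counts bottom-up:
  U → 5
  γ[g; MIN(e)→b](U) → 3
  U → 5
  ρ[a/g](U) → 5
  (γ[g; MIN(e)→b](U) ⋈[g=e] ρ[a/g](U)) → 1
E2 row counts bottom-up:
  U → 5
  γ[g; SUM(e)→b](U) → 3
  U → 5
  ρ[a/g](U) → 5
  (γ[g; SUM(e)→b](U) ⋈[g=e] ρ[a/g](U)) → 1

E1 result:
g | b | e | a | u
3 | 1 | 3 | 7 | p
E2 result:
g | b | e | a | u
3 | 7 | 3 | 7 | p
Witness: (3, 1, 3, 7, 'p') appears 1× in E1 but 0× in E2.

no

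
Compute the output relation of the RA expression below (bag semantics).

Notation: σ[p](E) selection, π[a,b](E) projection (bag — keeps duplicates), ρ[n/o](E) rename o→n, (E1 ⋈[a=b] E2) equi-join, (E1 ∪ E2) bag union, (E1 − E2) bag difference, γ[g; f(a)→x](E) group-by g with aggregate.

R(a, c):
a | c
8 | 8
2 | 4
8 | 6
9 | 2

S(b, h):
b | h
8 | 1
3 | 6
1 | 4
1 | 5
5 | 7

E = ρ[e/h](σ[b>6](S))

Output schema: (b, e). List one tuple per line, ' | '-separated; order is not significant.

Row counts bottom-up:
  S → 5
  σ[b>6](S) → 1
  ρ[e/h](σ[b>6](S)) → 1

== RESULT ==
b | e
8 | 1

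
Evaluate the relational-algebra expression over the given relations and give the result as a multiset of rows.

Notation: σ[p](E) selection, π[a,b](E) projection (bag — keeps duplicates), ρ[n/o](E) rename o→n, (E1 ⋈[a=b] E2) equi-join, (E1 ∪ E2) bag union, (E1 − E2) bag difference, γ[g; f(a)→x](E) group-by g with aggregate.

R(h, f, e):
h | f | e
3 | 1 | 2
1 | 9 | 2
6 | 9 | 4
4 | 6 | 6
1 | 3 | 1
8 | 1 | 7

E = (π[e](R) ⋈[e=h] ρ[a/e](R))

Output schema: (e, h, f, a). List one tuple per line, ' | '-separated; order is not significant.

Per-node cardinality:
  R → 6
  π[e](R) → 6
  R → 6
  ρ[a/e](R) → 6
  (π[e](R) ⋈[e=h] ρ[a/e](R)) → 4

== RESULT ==
e | h | f | a
1 | 1 | 3 | 1
1 | 1 | 9 | 2
4 | 4 | 6 | 6
6 | 6 | 9 | 4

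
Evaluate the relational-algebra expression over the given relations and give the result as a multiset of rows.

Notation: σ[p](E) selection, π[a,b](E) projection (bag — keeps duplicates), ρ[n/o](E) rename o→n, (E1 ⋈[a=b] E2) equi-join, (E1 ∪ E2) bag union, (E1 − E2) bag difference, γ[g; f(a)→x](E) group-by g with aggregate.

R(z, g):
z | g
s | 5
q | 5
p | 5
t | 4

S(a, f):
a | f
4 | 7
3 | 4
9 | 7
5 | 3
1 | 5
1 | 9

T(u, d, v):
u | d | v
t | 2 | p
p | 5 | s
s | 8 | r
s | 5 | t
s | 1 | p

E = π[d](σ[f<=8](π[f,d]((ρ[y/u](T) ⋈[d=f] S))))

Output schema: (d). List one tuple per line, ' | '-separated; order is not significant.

Per-node cardinality:
  T → 5
  ρ[y/u](T) → 5
  S → 6
  (ρ[y/u](T) ⋈[d=f] S) → 2
  π[f,d]((ρ[y/u](T) ⋈[d=f] S)) → 2
  σ[f<=8](π[f,d]((ρ[y/u](T) ⋈[d=f] S))) → 2
  π[d](σ[f<=8](π[f,d]((ρ[y/u](T) ⋈[d=f] S)))) → 2

== RESULT ==
d
5
5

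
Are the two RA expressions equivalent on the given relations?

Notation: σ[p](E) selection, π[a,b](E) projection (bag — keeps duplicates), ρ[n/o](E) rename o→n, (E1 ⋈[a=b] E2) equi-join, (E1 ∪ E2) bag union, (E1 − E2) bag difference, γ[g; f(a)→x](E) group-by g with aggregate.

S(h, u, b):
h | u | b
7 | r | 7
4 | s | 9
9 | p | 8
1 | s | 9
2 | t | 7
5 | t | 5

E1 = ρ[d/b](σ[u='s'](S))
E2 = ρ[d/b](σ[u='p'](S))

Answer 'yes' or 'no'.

E1 stepwise |·|:
  S → 6
  σ[u='s'](S) → 2
  ρ[d/b](σ[u='s'](S)) → 2
E2 stepwise |·|:
  S → 6
  σ[u='p'](S) → 1
  ρ[d/b](σ[u='p'](S)) → 1

E1 result:
h | u | d
1 | s | 9
4 | s | 9
E2 result:
h | u | d
9 | p | 8
Witness: (4, 's', 9) appears 1× in E1 but 0× in E2.

no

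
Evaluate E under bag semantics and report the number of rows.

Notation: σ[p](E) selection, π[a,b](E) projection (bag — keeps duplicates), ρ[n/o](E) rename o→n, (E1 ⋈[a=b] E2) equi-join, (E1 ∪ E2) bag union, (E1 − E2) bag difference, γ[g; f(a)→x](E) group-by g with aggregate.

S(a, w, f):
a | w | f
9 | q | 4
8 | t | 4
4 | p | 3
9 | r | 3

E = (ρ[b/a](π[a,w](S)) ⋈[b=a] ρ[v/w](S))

Stepwise |·|:
  S → 4
  π[a,w](S) → 4
  ρ[b/a](π[a,w](S)) → 4
  S → 4
  ρ[v/w](S) → 4
  (ρ[b/a](π[a,w](S)) ⋈[b=a] ρ[v/w](S)) → 6

|E| = 6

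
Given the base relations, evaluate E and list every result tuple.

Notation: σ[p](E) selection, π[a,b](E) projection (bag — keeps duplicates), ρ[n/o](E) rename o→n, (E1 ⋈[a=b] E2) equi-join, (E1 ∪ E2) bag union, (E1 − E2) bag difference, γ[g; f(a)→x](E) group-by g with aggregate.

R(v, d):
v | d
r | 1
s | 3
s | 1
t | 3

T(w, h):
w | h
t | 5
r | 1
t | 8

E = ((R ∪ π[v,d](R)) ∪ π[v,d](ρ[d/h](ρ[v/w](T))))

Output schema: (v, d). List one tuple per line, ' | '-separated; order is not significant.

Stepwise |·|:
  R → 4
  R → 4
  π[v,d](R) → 4
  (R ∪ π[v,d](R)) → 8
  T → 3
  ρ[v/w](T) → 3
  ρ[d/h](ρ[v/w](T)) → 3
  π[v,d](ρ[d/h](ρ[v/w](T))) → 3
  ((R ∪ π[v,d](R)) ∪ π[v,d](ρ[d/h](ρ[v/w](T)))) → 11

== RESULT ==
v | d
r | 1
r | 1
r | 1
s | 1
s | 1
s | 3
s | 3
t | 3
t | 3
t | 5
t | 8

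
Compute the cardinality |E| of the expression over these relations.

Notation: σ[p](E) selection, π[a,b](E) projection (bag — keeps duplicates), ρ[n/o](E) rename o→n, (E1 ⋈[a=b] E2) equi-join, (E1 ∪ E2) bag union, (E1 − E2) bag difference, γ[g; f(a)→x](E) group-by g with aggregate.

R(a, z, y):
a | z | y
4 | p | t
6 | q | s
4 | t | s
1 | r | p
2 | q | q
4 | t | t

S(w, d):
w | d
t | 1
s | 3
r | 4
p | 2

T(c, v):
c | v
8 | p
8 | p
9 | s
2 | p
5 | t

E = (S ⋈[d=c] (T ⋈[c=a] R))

Subexpression sizes:
  S → 4
  T → 5
  R → 6
  (T ⋈[c=a] R) → 1
  (S ⋈[d=c] (T ⋈[c=a] R)) → 1

|E| = 1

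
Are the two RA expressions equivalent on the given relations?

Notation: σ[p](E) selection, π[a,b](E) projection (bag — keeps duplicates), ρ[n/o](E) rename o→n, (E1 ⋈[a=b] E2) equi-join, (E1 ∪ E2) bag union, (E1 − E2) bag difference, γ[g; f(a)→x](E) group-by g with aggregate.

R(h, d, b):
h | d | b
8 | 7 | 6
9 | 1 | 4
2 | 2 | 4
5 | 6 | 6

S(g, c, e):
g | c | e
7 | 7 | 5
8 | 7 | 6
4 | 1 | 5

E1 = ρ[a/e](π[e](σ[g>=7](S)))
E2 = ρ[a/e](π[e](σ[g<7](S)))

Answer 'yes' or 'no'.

E1 row counts bottom-up:
  S → 3
  σ[g>=7](S) → 2
  π[e](σ[g>=7](S)) → 2
  ρ[a/e](π[e](σ[g>=7](S))) → 2
E2 row counts bottom-up:
  S → 3
  σ[g<7](S) → 1
  π[e](σ[g<7](S)) → 1
  ρ[a/e](π[e](σ[g<7](S))) → 1

E1 result:
a
5
6
E2 result:
a
5
Witness: (6,) appears 1× in E1 but 0× in E2.

no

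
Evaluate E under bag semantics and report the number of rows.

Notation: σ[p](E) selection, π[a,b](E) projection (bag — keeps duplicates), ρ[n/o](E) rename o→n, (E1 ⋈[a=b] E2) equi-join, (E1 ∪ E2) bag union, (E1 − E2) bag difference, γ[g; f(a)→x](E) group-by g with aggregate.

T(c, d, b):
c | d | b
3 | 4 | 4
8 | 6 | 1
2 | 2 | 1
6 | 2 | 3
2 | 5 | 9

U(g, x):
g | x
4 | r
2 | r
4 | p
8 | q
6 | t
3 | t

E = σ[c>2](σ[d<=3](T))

Per-node cardinality:
  T → 5
  σ[d<=3](T) → 2
  σ[c>2](σ[d<=3](T)) → 1

|E| = 1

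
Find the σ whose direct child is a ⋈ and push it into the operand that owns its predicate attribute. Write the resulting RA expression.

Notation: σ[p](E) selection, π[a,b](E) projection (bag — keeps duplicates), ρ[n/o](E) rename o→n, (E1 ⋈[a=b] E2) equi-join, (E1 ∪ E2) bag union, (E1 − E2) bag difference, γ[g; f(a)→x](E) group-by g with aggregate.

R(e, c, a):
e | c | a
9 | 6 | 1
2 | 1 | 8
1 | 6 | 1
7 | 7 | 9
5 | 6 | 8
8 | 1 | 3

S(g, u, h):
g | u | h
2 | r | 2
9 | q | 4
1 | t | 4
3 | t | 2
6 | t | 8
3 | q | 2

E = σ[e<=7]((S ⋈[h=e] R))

σ filters on e, owned by the right side.
E' = (S ⋈[h=e] σ[e<=7](R))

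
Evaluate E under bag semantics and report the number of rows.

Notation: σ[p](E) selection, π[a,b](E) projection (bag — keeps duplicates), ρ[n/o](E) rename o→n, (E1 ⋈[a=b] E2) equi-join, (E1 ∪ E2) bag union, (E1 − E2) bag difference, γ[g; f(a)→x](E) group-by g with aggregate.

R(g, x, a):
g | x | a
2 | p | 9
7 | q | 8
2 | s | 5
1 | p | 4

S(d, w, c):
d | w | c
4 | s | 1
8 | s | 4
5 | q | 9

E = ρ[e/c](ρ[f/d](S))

Row counts bottom-up:
  S → 3
  ρ[f/d](S) → 3
  ρ[e/c](ρ[f/d](S)) → 3

|E| = 3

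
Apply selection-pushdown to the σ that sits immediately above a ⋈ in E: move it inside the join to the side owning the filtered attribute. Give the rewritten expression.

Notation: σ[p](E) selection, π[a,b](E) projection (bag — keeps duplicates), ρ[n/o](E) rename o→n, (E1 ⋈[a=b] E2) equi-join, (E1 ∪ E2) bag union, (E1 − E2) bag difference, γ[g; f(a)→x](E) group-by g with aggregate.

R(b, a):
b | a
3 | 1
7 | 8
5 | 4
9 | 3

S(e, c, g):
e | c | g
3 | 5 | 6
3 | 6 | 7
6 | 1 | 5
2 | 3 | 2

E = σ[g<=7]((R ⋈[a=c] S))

σ filters on g, owned by the right side.
E' = (R ⋈[a=c] σ[g<=7](S))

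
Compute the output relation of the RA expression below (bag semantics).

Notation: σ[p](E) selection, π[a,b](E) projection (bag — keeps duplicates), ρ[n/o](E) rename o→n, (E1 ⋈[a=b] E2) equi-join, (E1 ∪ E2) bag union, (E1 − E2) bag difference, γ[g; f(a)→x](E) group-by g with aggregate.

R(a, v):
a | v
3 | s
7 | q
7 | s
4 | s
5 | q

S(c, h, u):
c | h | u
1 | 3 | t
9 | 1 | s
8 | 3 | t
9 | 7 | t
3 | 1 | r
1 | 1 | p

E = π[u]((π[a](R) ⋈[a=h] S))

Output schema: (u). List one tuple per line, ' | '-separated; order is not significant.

Row counts bottom-up:
  R → 5
  π[a](R) → 5
  S → 6
  (π[a](R) ⋈[a=h] S) → 4
  π[u]((π[a](R) ⋈[a=h] S)) → 4

== RESULT ==
u
t
t
t
t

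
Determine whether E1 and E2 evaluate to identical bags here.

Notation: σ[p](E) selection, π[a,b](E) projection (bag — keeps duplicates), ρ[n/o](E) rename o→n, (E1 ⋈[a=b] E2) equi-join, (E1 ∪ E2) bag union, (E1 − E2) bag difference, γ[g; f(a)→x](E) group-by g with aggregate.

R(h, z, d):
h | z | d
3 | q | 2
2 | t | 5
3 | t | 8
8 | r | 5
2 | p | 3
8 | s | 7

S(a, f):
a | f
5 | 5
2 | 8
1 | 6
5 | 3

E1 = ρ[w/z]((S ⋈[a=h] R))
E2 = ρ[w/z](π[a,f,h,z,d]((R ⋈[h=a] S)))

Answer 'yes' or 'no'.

E1 subexpression sizes:
  S → 4
  R → 6
  (S ⋈[a=h] R) → 2
  ρ[w/z]((S ⋈[a=h] R)) → 2
E2 subexpression sizes:
  R → 6
  S → 4
  (R ⋈[h=a] S) → 2
  π[a,f,h,z,d]((R ⋈[h=a] S)) → 2
  ρ[w/z](π[a,f,h,z,d]((R ⋈[h=a] S))) → 2

E1 and E2 produce the same multiset:
a | f | h | w | d
2 | 8 | 2 | p | 3
2 | 8 | 2 | t | 5

yes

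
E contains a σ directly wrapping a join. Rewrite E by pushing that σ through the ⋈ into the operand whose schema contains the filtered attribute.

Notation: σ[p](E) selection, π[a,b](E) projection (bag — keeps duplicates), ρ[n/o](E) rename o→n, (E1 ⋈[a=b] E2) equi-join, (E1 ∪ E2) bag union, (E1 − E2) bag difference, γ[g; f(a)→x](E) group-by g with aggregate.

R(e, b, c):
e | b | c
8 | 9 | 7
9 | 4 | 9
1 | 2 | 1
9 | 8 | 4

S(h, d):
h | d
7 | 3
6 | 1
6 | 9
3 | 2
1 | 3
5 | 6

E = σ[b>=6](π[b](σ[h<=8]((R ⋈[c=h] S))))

σ filters on h, owned by the right side.
E' = σ[b>=6](π[b]((R ⋈[c=h] σ[h<=8](S))))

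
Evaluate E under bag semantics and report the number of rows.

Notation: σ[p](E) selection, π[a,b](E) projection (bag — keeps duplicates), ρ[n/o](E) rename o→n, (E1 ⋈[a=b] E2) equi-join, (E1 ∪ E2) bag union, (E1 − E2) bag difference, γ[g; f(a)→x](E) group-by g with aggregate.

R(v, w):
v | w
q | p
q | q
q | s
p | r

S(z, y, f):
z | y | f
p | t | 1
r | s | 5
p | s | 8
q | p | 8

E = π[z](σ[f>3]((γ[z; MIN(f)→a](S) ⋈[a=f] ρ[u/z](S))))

Subexpression sizes:
  S → 4
  γ[z; MIN(f)→a](S) → 3
  S → 4
  ρ[u/z](S) → 4
  (γ[z; MIN(f)→a](S) ⋈[a=f] ρ[u/z](S)) → 4
  σ[f>3]((γ[z; MIN(f)→a](S) ⋈[a=f] ρ[u/z](S))) → 3
  π[z](σ[f>3]((γ[z; MIN(f)→a](S) ⋈[a=f] ρ[u/z](S)))) → 3

|E| = 3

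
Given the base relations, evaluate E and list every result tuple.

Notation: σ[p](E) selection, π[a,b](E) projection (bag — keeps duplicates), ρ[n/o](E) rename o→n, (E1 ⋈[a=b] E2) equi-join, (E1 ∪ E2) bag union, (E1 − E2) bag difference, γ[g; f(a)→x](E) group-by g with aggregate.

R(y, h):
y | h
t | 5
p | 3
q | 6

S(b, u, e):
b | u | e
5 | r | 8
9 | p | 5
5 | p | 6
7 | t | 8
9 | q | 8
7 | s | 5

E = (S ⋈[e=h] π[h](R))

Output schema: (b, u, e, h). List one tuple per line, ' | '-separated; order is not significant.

Stepwise |·|:
  S → 6
  R → 3
  π[h](R) → 3
  (S ⋈[e=h] π[h](R)) → 3

== RESULT ==
b | u | e | h
5 | p | 6 | 6
7 | s | 5 | 5
9 | p | 5 | 5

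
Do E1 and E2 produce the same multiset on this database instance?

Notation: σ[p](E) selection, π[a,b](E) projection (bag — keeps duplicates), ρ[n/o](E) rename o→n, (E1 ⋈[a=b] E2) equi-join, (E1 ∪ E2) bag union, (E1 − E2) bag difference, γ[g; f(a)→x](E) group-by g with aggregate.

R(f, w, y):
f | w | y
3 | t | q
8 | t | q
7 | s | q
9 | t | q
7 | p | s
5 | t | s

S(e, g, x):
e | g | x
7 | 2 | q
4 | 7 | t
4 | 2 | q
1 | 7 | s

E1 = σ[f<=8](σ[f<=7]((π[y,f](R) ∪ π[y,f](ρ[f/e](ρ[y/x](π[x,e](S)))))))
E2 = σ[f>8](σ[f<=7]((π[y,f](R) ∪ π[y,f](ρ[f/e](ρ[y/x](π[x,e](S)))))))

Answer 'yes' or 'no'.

E1 row counts bottom-up:
  R → 6
  π[y,f](R) → 6
  S → 4
  π[x,e](S) → 4
  ρ[y/x](π[x,e](S)) → 4
  ρ[f/e](ρ[y/x](π[x,e](S))) → 4
  π[y,f](ρ[f/e](ρ[y/x](π[x,e](S)))) → 4
  (π[y,f](R) ∪ π[y,f](ρ[f/e](ρ[y/x](π[x,e](S))))) → 10
  σ[f<=7]((π[y,f](R) ∪ π[y,f](ρ[f/e](ρ[y/x](π[x,e](S)))))) → 8
  σ[f<=8](σ[f<=7]((π[y,f](R) ∪ π[y,f](ρ[f/e](ρ[y/x](π[x,e](S))))))) → 8
E2 row counts bottom-up:
  R → 6
  π[y,f](R) → 6
  S → 4
  π[x,e](S) → 4
  ρ[y/x](π[x,e](S)) → 4
  ρ[f/e](ρ[y/x](π[x,e](S))) → 4
  π[y,f](ρ[f/e](ρ[y/x](π[x,e](S)))) → 4
  (π[y,f](R) ∪ π[y,f](ρ[f/e](ρ[y/x](π[x,e](S))))) → 10
  σ[f<=7]((π[y,f](R) ∪ π[y,f](ρ[f/e](ρ[y/x](π[x,e](S)))))) → 8
  σ[f>8](σ[f<=7]((π[y,f](R) ∪ π[y,f](ρ[f/e](ρ[y/x](π[x,e](S))))))) → 0

E1 result:
y | f
q | 3
q | 4
q | 7
q | 7
s | 1
s | 5
s | 7
t | 4
E2 result:
y | f
(0 rows)
Witness: ('q', 3) appears 1× in E1 but 0× in E2.

no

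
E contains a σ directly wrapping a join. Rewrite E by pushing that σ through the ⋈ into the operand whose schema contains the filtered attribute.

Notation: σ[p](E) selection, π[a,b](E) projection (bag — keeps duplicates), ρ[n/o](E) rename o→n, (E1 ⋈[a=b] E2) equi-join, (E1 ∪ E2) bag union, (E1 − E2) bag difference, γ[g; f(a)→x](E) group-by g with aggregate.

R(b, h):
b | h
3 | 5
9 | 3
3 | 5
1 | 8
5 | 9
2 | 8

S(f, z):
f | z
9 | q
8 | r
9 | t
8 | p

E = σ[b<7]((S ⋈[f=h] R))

σ filters on b, owned by the right side.
E' = (S ⋈[f=h] σ[b<7](R))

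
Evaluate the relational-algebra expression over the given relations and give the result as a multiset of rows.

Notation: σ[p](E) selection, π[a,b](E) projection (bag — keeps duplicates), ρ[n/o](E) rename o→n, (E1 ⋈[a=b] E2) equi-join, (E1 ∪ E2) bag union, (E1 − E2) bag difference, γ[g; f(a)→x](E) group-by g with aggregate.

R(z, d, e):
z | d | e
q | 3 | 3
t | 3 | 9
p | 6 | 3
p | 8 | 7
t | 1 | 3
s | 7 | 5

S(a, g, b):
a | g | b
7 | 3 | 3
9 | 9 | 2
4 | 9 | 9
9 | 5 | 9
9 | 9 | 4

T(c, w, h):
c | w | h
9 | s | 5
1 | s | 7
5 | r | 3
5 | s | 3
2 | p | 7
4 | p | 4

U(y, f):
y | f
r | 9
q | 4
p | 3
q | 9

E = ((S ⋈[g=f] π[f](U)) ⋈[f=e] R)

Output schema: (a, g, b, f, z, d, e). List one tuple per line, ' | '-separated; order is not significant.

Stepwise |·|:
  S → 5
  U → 4
  π[f](U) → 4
  (S ⋈[g=f] π[f](U)) → 7
  R → 6
  ((S ⋈[g=f] π[f](U)) ⋈[f=e] R) → 9

== RESULT ==
a | g | b | f | z | d | e
4 | 9 | 9 | 9 | t | 3 | 9
4 | 9 | 9 | 9 | t | 3 | 9
7 | 3 | 3 | 3 | p | 6 | 3
7 | 3 | 3 | 3 | q | 3 | 3
7 | 3 | 3 | 3 | t | 1 | 3
9 | 9 | 2 | 9 | t | 3 | 9
9 | 9 | 2 | 9 | t | 3 | 9
9 | 9 | 4 | 9 | t | 3 | 9
9 | 9 | 4 | 9 | t | 3 | 9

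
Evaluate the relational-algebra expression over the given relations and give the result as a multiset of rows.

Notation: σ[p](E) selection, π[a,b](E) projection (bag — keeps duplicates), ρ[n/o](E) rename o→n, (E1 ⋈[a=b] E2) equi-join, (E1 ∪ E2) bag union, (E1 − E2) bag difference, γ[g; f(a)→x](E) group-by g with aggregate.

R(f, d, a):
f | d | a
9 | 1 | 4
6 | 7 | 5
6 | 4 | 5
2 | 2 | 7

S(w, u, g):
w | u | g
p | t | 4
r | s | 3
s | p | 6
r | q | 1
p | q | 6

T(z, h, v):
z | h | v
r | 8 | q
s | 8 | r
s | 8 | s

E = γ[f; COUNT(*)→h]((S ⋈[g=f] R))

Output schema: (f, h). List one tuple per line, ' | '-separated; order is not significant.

Per-node cardinality:
  S → 5
  R → 4
  (S ⋈[g=f] R) → 4
  γ[f; COUNT(*)→h]((S ⋈[g=f] R)) → 1

== RESULT ==
f | h
6 | 4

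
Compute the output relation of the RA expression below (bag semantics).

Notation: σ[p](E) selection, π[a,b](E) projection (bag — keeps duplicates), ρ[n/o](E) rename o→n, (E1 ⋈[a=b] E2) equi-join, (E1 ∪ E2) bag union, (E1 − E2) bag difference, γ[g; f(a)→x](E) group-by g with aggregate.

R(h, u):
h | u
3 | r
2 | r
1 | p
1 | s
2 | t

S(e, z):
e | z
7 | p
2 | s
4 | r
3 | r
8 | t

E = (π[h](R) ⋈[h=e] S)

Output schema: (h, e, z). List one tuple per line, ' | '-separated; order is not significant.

Stepwise |·|:
  R → 5
  π[h](R) → 5
  S → 5
  (π[h](R) ⋈[h=e] S) → 3

== RESULT ==
h | e | z
2 | 2 | s
2 | 2 | s
3 | 3 | r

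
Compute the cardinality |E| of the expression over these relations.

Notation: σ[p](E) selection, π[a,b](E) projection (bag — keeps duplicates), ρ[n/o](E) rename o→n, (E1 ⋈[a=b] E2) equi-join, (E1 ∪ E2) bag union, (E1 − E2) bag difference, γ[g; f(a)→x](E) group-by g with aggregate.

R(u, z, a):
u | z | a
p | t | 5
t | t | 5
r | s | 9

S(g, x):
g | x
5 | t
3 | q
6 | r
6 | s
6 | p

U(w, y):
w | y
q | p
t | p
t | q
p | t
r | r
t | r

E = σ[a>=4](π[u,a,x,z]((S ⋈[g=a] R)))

Stepwise |·|:
  S → 5
  R → 3
  (S ⋈[g=a] R) → 2
  π[u,a,x,z]((S ⋈[g=a] R)) → 2
  σ[a>=4](π[u,a,x,z]((S ⋈[g=a] R))) → 2

|E| = 2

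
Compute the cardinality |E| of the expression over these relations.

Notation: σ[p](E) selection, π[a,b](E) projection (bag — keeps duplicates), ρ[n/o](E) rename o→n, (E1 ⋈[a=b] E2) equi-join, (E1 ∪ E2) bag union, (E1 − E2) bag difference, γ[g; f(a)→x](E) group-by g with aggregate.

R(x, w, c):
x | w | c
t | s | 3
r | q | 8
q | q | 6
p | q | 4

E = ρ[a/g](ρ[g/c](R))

Per-node cardinality:
  R → 4
  ρ[g/c](R) → 4
  ρ[a/g](ρ[g/c](R)) → 4

|E| = 4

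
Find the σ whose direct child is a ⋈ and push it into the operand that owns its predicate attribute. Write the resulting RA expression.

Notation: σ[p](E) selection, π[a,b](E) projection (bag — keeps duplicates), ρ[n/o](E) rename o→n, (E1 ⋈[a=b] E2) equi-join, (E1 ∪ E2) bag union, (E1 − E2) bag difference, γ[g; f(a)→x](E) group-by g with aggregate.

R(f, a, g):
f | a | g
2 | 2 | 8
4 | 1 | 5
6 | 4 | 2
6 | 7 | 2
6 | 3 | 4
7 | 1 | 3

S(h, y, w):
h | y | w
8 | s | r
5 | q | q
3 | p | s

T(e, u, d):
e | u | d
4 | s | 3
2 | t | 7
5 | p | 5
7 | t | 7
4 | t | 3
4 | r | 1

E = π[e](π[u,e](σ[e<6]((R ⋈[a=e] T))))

σ filters on e, owned by the right side.
E' = π[e](π[u,e]((R ⋈[a=e] σ[e<6](T))))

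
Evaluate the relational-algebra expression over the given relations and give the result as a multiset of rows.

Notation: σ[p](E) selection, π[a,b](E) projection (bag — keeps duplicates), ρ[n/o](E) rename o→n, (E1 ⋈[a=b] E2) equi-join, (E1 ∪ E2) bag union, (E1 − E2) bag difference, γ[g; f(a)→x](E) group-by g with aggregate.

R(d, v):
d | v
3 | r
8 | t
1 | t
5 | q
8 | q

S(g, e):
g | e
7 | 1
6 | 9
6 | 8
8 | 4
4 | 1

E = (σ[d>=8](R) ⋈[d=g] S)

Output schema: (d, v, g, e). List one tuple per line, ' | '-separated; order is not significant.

Row counts bottom-up:
  R → 5
  σ[d>=8](R) → 2
  S → 5
  (σ[d>=8](R) ⋈[d=g] S) → 2

== RESULT ==
d | v | g | e
8 | q | 8 | 4
8 | t | 8 | 4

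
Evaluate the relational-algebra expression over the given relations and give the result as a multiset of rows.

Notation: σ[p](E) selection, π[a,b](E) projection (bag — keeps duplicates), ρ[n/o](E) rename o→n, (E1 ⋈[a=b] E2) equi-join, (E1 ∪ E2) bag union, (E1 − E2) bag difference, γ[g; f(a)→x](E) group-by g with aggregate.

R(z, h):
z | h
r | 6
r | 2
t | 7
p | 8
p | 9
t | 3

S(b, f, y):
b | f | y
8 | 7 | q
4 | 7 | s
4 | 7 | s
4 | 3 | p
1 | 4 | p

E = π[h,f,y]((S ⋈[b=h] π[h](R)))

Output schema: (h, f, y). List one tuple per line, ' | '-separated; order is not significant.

Row counts bottom-up:
  S → 5
  R → 6
  π[h](R) → 6
  (S ⋈[b=h] π[h](R)) → 1
  π[h,f,y]((S ⋈[b=h] π[h](R))) → 1

== RESULT ==
h | f | y
8 | 7 | q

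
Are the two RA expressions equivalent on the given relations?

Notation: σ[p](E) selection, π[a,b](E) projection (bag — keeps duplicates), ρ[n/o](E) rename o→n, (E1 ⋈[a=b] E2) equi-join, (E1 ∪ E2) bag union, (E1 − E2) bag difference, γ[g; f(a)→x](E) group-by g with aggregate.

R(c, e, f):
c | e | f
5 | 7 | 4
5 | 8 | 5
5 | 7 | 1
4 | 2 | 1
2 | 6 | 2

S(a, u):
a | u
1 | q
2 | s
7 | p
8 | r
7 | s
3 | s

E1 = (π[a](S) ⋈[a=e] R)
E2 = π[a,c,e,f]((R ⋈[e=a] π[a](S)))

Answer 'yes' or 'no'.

E1 row counts bottom-up:
  S → 6
  π[a](S) → 6
  R → 5
  (π[a](S) ⋈[a=e] R) → 6
E2 row counts bottom-up:
  R → 5
  S → 6
  π[a](S) → 6
  (R ⋈[e=a] π[a](S)) → 6
  π[a,c,e,f]((R ⋈[e=a] π[a](S))) → 6

E1 and E2 produce the same multiset:
a | c | e | f
2 | 4 | 2 | 1
7 | 5 | 7 | 1
7 | 5 | 7 | 1
7 | 5 | 7 | 4
7 | 5 | 7 | 4
8 | 5 | 8 | 5

yes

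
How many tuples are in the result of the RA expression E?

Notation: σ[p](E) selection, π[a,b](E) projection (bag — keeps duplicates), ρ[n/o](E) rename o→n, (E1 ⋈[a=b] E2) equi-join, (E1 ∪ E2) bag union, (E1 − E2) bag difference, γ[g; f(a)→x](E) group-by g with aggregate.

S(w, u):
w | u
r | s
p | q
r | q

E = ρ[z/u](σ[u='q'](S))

Subexpression sizes:
  S → 3
  σ[u='q'](S) → 2
  ρ[z/u](σ[u='q'](S)) → 2

|E| = 2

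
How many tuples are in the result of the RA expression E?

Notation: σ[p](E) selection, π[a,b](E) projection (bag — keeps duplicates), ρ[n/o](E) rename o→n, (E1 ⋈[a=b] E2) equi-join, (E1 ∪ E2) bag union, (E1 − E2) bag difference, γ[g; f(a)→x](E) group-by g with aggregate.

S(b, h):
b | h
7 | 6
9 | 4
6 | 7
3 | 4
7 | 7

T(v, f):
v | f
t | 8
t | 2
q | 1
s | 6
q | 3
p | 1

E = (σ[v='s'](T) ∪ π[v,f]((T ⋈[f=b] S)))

Stepwise |·|:
  T → 6
  σ[v='s'](T) → 1
  T → 6
  S → 5
  (T ⋈[f=b] S) → 2
  π[v,f]((T ⋈[f=b] S)) → 2
  (σ[v='s'](T) ∪ π[v,f]((T ⋈[f=b] S))) → 3

|E| = 3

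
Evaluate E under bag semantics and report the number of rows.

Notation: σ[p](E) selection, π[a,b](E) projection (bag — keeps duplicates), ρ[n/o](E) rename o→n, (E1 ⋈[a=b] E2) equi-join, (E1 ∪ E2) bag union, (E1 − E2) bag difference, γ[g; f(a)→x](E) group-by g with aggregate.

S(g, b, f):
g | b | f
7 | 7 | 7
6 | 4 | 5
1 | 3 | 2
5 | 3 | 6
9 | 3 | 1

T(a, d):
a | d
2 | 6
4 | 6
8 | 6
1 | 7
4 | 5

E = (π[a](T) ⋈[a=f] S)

Subexpression sizes:
  T → 5
  π[a](T) → 5
  S → 5
  (π[a](T) ⋈[a=f] S) → 2

|E| = 2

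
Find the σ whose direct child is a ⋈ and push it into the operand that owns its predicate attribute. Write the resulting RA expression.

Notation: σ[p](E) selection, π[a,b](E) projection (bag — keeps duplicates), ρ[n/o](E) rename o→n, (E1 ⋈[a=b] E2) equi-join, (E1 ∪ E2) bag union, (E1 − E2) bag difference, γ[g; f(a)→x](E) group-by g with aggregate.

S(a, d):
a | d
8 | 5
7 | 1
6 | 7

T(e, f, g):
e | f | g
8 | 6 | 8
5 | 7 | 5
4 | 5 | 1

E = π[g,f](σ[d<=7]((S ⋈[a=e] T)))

σ filters on d, owned by the left side.
E' = π[g,f]((σ[d<=7](S) ⋈[a=e] T))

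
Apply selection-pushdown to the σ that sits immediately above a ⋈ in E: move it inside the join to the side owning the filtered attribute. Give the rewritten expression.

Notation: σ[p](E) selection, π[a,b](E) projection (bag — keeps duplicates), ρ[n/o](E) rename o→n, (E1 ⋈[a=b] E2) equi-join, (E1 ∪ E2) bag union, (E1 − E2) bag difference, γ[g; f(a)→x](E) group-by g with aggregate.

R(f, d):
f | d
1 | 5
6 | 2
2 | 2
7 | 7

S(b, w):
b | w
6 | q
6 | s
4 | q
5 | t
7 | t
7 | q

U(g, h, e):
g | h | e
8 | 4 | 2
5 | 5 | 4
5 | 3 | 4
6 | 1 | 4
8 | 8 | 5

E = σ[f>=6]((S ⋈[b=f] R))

σ filters on f, owned by the right side.
E' = (S ⋈[b=f] σ[f>=6](R))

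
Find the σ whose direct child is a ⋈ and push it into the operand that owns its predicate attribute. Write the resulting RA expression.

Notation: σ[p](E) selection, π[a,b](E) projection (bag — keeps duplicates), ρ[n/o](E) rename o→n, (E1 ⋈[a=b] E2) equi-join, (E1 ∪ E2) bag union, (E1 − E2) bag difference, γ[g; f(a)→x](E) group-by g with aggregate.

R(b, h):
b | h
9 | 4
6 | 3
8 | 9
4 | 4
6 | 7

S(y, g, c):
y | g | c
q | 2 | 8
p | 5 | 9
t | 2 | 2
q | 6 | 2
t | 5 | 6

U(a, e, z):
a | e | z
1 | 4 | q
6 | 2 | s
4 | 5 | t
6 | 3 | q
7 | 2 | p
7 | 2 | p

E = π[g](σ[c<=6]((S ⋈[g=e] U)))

σ filters on c, owned by the left side.
E' = π[g]((σ[c<=6](S) ⋈[g=e] U))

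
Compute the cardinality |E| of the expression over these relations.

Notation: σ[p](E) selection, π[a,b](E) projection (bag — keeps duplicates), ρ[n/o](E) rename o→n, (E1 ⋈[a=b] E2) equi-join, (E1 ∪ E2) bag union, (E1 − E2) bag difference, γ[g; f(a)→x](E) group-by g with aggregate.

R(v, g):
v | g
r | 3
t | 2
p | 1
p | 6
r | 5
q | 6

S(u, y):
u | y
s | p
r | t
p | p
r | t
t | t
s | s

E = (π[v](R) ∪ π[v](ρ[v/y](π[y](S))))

Row counts bottom-up:
  R → 6
  π[v](R) → 6
  S → 6
  π[y](S) → 6
  ρ[v/y](π[y](S)) → 6
  π[v](ρ[v/y](π[y](S))) → 6
  (π[v](R) ∪ π[v](ρ[v/y](π[y](S)))) → 12

|E| = 12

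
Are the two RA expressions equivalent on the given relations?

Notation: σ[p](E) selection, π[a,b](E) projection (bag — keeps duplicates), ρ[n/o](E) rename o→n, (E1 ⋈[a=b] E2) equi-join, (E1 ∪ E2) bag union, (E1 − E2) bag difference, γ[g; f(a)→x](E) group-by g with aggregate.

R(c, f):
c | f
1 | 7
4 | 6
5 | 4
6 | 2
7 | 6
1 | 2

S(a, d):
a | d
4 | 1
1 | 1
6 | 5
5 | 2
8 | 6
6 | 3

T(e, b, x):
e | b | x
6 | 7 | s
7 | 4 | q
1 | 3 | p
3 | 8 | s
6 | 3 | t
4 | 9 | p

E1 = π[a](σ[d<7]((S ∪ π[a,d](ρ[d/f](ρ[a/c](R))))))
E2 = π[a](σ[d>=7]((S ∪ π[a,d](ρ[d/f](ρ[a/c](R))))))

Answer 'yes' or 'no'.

E1 row counts bottom-up:
  S → 6
  R → 6
  ρ[a/c](R) → 6
  ρ[d/f](ρ[a/c](R)) → 6
  π[a,d](ρ[d/f](ρ[a/c](R))) → 6
  (S ∪ π[a,d](ρ[d/f](ρ[a/c](R)))) → 12
  σ[d<7]((S ∪ π[a,d](ρ[d/f](ρ[a/c](R))))) → 11
  π[a](σ[d<7]((S ∪ π[a,d](ρ[d/f](ρ[a/c](R)))))) → 11
E2 row counts bottom-up:
  S → 6
  R → 6
  ρ[a/c](R) → 6
  ρ[d/f](ρ[a/c](R)) → 6
  π[a,d](ρ[d/f](ρ[a/c](R))) → 6
  (S ∪ π[a,d](ρ[d/f](ρ[a/c](R)))) → 12
  σ[d>=7]((S ∪ π[a,d](ρ[d/f](ρ[a/c](R))))) → 1
  π[a](σ[d>=7]((S ∪ π[a,d](ρ[d/f](ρ[a/c](R)))))) → 1

E1 result:
a
1
1
4
4
5
5
6
6
6
7
8
E2 result:
a
1
Witness: (6,) appears 3× in E1 but 0× in E2.

no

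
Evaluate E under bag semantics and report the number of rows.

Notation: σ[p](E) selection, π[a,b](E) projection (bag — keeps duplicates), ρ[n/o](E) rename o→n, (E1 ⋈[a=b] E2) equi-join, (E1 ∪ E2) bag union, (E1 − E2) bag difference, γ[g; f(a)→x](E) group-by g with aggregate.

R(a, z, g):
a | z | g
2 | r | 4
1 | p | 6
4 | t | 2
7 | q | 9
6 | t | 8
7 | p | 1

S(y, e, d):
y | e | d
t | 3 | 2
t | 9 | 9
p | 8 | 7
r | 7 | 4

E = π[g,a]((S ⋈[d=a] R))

Subexpression sizes:
  S → 4
  R → 6
  (S ⋈[d=a] R) → 4
  π[g,a]((S ⋈[d=a] R)) → 4

|E| = 4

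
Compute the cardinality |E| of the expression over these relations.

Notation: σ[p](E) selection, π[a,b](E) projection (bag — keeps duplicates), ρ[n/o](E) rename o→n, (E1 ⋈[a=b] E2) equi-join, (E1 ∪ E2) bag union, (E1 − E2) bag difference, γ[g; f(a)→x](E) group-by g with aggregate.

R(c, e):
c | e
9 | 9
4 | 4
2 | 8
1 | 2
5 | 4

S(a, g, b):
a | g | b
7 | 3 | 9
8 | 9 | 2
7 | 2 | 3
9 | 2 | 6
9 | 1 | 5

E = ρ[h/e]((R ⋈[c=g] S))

Per-node cardinality:
  R → 5
  S → 5
  (R ⋈[c=g] S) → 4
  ρ[h/e]((R ⋈[c=g] S)) → 4

|E| = 4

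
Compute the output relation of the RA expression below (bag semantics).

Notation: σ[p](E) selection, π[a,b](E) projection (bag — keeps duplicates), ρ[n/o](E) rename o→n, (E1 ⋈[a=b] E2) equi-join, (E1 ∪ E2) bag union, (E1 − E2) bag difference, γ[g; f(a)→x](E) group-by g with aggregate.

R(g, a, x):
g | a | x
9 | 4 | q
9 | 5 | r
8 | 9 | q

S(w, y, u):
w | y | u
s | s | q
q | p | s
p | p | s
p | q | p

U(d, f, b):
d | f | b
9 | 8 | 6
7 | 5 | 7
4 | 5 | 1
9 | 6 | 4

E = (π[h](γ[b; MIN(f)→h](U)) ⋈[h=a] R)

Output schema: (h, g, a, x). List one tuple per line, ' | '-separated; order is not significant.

Row counts bottom-up:
  U → 4
  γ[b; MIN(f)→h](U) → 4
  π[h](γ[b; MIN(f)→h](U)) → 4
  R → 3
  (π[h](γ[b; MIN(f)→h](U)) ⋈[h=a] R) → 2

== RESULT ==
h | g | a | x
5 | 9 | 5 | r
5 | 9 | 5 | r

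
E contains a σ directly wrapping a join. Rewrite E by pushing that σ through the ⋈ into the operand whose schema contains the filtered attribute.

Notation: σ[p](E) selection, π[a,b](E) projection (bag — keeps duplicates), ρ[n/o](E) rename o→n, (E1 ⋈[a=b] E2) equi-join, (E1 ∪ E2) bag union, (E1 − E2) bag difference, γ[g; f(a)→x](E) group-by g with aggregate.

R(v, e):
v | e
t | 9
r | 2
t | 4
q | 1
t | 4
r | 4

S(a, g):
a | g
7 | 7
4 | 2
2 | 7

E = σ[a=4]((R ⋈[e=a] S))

σ filters on a, owned by the right side.
E' = (R ⋈[e=a] σ[a=4](S))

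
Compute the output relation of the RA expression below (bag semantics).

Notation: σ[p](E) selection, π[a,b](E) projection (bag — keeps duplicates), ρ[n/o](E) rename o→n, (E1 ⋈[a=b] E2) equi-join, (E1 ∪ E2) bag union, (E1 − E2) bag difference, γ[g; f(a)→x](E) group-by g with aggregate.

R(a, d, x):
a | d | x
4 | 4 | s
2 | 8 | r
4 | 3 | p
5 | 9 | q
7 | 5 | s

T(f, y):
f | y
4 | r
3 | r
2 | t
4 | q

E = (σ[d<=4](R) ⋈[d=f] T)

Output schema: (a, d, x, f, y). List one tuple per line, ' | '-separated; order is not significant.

Subexpression sizes:
  R → 5
  σ[d<=4](R) → 2
  T → 4
  (σ[d<=4](R) ⋈[d=f] T) → 3

== RESULT ==
a | d | x | f | y
4 | 3 | p | 3 | r
4 | 4 | s | 4 | q
4 | 4 | s | 4 | r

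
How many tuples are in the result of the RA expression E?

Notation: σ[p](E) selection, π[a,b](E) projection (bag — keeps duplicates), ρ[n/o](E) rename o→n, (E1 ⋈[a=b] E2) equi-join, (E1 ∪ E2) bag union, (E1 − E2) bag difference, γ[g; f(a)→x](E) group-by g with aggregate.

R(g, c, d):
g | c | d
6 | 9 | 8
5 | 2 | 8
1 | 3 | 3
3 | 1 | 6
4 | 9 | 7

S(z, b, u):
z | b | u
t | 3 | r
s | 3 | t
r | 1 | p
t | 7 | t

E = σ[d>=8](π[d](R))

Stepwise |·|:
  R → 5
  π[d](R) → 5
  σ[d>=8](π[d](R)) → 2

|E| = 2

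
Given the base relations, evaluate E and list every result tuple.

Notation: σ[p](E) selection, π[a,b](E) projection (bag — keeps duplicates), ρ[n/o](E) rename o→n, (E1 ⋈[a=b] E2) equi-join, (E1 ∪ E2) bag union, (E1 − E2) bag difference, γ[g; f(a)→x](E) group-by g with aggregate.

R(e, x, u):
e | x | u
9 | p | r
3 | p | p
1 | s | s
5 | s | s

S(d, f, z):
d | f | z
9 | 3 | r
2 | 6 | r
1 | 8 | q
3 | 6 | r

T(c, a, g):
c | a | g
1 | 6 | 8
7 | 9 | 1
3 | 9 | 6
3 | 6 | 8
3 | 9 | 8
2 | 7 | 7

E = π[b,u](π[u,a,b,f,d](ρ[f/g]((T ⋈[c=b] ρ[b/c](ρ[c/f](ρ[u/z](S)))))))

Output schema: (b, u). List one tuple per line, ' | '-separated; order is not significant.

Subexpression sizes:
  T → 6
  S → 4
  ρ[u/z](S) → 4
  ρ[c/f](ρ[u/z](S)) → 4
  ρ[b/c](ρ[c/f](ρ[u/z](S))) → 4
  (T ⋈[c=b] ρ[b/c](ρ[c/f](ρ[u/z](S)))) → 3
  ρ[f/g]((T ⋈[c=b] ρ[b/c](ρ[c/f](ρ[u/z](S))))) → 3
  π[u,a,b,f,d](ρ[f/g]((T ⋈[c=b] ρ[b/c](ρ[c/f](ρ[u/z](S)))))) → 3
  π[b,u](π[u,a,b,f,d](ρ[f/g]((T ⋈[c=b] ρ[b/c](ρ[c/f](ρ[u/z](S))))))) → 3

== RESULT ==
b | u
3 | r
3 | r
3 | r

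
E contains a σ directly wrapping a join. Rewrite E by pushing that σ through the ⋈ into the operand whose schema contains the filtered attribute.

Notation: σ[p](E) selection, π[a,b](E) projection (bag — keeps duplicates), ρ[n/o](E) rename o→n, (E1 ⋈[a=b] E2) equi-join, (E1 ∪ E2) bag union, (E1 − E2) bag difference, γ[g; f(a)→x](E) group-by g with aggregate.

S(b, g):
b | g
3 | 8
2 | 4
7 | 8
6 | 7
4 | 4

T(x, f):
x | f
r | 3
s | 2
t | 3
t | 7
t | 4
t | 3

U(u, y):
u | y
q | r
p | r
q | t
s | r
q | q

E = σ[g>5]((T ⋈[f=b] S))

σ filters on g, owned by the right side.
E' = (T ⋈[f=b] σ[g>5](S))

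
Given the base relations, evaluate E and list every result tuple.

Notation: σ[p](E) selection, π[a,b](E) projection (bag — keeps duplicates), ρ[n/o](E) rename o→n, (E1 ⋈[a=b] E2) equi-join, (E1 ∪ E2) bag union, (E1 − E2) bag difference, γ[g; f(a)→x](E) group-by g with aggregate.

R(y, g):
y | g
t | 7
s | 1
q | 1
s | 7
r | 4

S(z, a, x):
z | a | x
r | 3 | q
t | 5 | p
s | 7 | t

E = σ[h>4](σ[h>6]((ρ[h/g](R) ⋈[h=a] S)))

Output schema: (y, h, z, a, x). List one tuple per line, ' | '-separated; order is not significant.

Stepwise |·|:
  R → 5
  ρ[h/g](R) → 5
  S → 3
  (ρ[h/g](R) ⋈[h=a] S) → 2
  σ[h>6]((ρ[h/g](R) ⋈[h=a] S)) → 2
  σ[h>4](σ[h>6]((ρ[h/g](R) ⋈[h=a] S))) → 2

== RESULT ==
y | h | z | a | x
s | 7 | s | 7 | t
t | 7 | s | 7 | t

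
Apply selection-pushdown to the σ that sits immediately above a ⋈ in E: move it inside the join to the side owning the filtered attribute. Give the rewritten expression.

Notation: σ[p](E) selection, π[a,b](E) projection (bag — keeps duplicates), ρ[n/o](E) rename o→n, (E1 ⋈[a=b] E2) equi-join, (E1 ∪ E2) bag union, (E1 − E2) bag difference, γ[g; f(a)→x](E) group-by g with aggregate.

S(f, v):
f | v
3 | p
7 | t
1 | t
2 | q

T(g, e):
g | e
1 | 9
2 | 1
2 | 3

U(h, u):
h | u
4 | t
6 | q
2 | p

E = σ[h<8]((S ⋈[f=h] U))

σ filters on h, owned by the right side.
E' = (S ⋈[f=h] σ[h<8](U))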